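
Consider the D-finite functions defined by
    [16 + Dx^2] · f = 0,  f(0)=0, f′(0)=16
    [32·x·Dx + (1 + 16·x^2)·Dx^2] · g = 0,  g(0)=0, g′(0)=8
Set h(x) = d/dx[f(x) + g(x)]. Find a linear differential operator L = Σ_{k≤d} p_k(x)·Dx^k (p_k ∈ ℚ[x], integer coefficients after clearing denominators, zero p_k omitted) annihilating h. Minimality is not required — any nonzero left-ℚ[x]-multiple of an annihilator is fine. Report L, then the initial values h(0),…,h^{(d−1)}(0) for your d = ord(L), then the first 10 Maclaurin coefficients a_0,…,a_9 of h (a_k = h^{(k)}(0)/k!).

L = (-5632·x + 114688·x^3 + 131072·x^5) + (-16 + 1792·x^2 + 36864·x^4 + 65536·x^6)·Dx + (-352·x + 7168·x^3 + 8192·x^5)·Dx^2 + (-1 + 112·x^2 + 2304·x^4 + 4096·x^6)·Dx^3  (order 3).
h: a_k = 24, 0, -256, 0, 6656/3, 0, -1478656/45, 0, 165158912/315, 0, …
ICs: h(0) = 24, h′(0) = 0, h′′(0) = -512.

f: a_k = 0, 16, 0, -128/3, 0, 512/15, 0, -4096/315, 0, 8192/2835, …
g: a_k = 0, 8, 0, -128/3, 0, 2048/5, 0, -32768/7, 0, 524288/9, …
Sum ⇒ L₀ = lclm(L_f,L_g) in ℚ(x)⟨Dx⟩.
Differentiate: ansatz ord ≤ ord L₀ ⇒ L.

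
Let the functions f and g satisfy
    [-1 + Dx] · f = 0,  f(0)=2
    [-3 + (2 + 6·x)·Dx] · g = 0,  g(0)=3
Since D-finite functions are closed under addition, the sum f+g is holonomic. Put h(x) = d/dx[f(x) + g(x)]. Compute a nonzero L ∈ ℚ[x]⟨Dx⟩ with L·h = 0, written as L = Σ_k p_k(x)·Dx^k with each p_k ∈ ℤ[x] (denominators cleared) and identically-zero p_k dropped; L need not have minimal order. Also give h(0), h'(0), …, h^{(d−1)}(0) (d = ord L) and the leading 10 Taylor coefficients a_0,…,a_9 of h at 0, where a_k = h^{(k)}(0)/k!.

f: a_k = 2, 2, 1, 1/3, 1/12, 1/60, 1/360, 1/2520, 1/20160, 1/181440, …
g: a_k = 3, 9/2, -27/8, 81/16, -1215/128, 5103/256, -45927/1024, 216513/2048, -8444007/32768, 42220035/65536, …
h₀=f+g: left-lcm gives L₀, ord ≤ 2.
h₀' ⇒ L via d/dx closure of L₀.
L = (-33 - 18·x) + (23 - 24·x - 36·x^2)·Dx + (10 + 42·x + 36·x^2)·Dx^2  (order 2).
h: a_k = 13/2, -19/4, 259/16, -3613/96, 76609/768, -2066587/7680, 68201851/92160, -2659861693/1290240, 119693800249/20643840, -6104383758427/371589120, …
ICs: h(0) = 13/2, h′(0) = -19/4.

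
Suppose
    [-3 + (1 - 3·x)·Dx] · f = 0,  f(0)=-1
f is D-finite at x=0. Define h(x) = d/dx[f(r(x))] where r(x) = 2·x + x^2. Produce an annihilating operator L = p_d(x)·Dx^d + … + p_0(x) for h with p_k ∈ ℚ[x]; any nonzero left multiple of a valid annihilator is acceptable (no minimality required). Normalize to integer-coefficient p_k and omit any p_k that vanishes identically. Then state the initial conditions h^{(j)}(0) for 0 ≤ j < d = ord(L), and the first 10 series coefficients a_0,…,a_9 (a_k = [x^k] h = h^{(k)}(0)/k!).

L = (13 + 18·x + 9·x^2) + (-1 + 5·x + 9·x^2 + 3·x^3)·Dx  (order 1).
h: a_k = -6, -78, -756, -6516, -52650, -408402, -3079944, -22753224, -165464046, -1188418230, …
ICs: h(0) = -6.

f: a_k = -1, -3, -9, -27, -81, -243, -729, -2187, -6561, -19683, …
Substitute x→r, Dx→(1/r')Dx; clear ⇒ L₀.
h=h₀': d/dx-closure on L₀ ⇒ L.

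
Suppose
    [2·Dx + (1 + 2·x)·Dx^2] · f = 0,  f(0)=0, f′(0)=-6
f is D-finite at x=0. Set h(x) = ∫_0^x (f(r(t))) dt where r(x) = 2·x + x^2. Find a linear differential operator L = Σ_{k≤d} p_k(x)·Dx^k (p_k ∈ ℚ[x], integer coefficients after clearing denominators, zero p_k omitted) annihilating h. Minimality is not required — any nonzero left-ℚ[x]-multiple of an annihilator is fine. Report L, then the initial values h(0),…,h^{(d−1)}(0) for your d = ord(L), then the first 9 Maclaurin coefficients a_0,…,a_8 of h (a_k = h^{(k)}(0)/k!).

f: a_k = 0, -6, 6, -8, 12, -96/5, 32, -384/7, 96, …
f∘r: x↦r, Dx↦Dx/r' in L_f ⇒ L₀.
h=∫₀ˣh₀: take L = L₀·Dx.
L = (3 + 4·x + 2·x^2)·Dx^2 + (1 + 5·x + 6·x^2 + 2·x^3)·Dx^3  (order 3).
h: a_k = 0, 0, -6, 6, -10, 102/5, -232/5, 792/7, -2028/7, …
ICs: h(0) = 0, h′(0) = 0, h′′(0) = -12.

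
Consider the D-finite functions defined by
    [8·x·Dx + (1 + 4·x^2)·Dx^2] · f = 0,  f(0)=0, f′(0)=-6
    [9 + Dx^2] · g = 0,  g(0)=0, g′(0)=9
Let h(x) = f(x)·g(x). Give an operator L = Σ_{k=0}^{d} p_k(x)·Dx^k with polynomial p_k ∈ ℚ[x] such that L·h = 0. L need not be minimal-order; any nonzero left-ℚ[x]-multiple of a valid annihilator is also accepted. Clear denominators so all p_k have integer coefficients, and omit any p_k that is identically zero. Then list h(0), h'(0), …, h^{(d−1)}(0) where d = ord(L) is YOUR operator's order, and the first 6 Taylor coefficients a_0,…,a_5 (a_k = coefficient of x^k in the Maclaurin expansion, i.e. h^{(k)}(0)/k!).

L = (2925 + 31536·x^2 + 95904·x^4 + 186624·x^6 + 186624·x^8) + (2448·x + 20160·x^3 + 62208·x^5 + 82944·x^7)·Dx + (442 + 5088·x^2 + 19008·x^4 + 41472·x^6 + 41472·x^8)·Dx^2 + (272·x + 2240·x^3 + 6912·x^5 + 9216·x^7)·Dx^3 + (13 + 176·x^2 + 928·x^4 + 2304·x^6 + 2304·x^8)·Dx^4  (order 4).
h: a_k = 0, 0, -54, 0, 153, 0, …
ICs: h(0) = 0, h′(0) = 0, h′′(0) = -108, h′′′(0) = 0.

f: a_k = 0, -6, 0, 8, 0, -96/5, …
g: a_k = 0, 9, 0, -27/2, 0, 243/40, …
f·g: L₀ = L_f ⊗_s L_g, ord ≤ 2·2.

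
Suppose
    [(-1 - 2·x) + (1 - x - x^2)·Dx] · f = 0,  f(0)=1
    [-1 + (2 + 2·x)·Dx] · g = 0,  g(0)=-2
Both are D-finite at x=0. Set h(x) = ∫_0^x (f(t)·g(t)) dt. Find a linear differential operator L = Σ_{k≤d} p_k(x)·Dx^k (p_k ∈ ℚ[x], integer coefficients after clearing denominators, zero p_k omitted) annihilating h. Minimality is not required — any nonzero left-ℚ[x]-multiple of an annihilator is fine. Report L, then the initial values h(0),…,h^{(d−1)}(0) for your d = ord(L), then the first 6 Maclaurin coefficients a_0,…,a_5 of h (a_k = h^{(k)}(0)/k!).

f: a_k = 1, 1, 2, 3, 5, 8, …
g: a_k = -2, -1, 1/4, -1/8, 5/64, -7/128, …
L₀ := L_f ⊗_s L_g (sym. prod.), ord ≤ 1.
h=∫h₀ ⇒ L = L₀·Dx.
L = (3 + 5·x + 3·x^2)·Dx + (-2 + 4·x^2 + 2·x^3)·Dx^2  (order 2).
h: a_k = 0, -2, -3/2, -19/12, -63/32, -803/320, …
ICs: h(0) = 0, h′(0) = -2.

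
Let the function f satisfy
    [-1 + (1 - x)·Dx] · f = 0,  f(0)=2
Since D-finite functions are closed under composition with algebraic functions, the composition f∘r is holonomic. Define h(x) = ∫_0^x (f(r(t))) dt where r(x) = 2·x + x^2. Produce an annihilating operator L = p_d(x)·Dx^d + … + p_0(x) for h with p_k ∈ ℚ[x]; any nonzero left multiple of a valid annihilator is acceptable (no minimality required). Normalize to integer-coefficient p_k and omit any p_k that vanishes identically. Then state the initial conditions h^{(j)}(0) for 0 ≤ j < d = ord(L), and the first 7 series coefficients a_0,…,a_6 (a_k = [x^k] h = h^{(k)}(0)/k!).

f: a_k = 2, 2, 2, 2, 2, 2, 2, …
L₀ from L_f via x↦r, Dx↦r'^{-1}Dx.
h=∫h₀ ⇒ L = L₀·Dx.
L = (2 + 2·x)·Dx + (-1 + 2·x + x^2)·Dx^2  (order 2).
h: a_k = 0, 2, 2, 10/3, 6, 58/5, 70/3, …
ICs: h(0) = 0, h′(0) = 2.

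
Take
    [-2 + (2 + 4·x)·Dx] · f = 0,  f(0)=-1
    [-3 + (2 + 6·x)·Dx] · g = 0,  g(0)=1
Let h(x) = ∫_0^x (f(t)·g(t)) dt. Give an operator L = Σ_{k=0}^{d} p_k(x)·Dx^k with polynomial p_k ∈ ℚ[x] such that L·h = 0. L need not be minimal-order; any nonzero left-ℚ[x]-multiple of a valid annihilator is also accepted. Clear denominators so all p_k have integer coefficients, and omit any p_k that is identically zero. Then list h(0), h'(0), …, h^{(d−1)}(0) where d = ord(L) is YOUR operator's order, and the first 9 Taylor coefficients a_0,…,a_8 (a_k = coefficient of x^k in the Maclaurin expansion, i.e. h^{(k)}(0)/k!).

f: a_k = -1, -1, 1/2, -1/2, 5/8, -7/8, 21/16, -33/16, 429/128, …
g: a_k = 1, 3/2, -9/8, 27/16, -405/128, 1701/256, -15309/1024, 72171/2048, -2814669/32768, …
L₀ := L_f ⊗_s L_g (sym. prod.), ord ≤ 1.
∫: right-multiply L₀ by Dx.
L = (-5 - 12·x)·Dx + (2 + 10·x + 12·x^2)·Dx^2  (order 2).
h: a_k = 0, -1, -5/4, 1/24, -5/64, 101/640, -515/1536, 5301/7168, -27525/16384, …
ICs: h(0) = 0, h′(0) = -1.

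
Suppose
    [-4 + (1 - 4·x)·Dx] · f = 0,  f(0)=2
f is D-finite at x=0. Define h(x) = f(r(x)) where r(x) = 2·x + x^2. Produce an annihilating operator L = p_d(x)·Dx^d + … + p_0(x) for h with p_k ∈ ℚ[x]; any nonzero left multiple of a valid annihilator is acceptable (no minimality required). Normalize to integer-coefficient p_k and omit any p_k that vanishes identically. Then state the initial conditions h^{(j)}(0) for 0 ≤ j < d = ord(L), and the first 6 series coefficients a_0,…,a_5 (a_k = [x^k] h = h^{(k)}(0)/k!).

L = (8 + 8·x) + (-1 + 8·x + 4·x^2)·Dx  (order 1).
h: a_k = 2, 16, 136, 1152, 9760, 82688, …
ICs: h(0) = 2.

f: a_k = 2, 8, 32, 128, 512, 2048, …
Substitute x→r, Dx→(1/r')Dx; clear ⇒ L₀.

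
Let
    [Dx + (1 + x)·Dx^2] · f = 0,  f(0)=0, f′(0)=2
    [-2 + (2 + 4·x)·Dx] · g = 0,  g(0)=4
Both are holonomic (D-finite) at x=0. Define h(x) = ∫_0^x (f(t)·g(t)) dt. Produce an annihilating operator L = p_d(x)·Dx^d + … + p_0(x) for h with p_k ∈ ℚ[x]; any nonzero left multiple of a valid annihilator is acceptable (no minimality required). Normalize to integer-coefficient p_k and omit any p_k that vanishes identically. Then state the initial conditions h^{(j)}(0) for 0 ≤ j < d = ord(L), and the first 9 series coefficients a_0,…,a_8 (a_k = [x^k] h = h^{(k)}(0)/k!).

L = (2 + x)·Dx + (-1 - 2·x)·Dx^2 + (1 + 5·x + 8·x^2 + 4·x^3)·Dx^3  (order 3).
h: a_k = 0, 0, 4, 4/3, -4/3, 4/3, -131/90, 121/70, -309/140, …
ICs: h(0) = 0, h′(0) = 0, h′′(0) = 8.

f: a_k = 0, 2, -1, 2/3, -1/2, 2/5, -1/3, 2/7, -1/4, …
g: a_k = 4, 4, -2, 2, -5/2, 7/2, -21/4, 33/4, -429/32, …
f·g: L₀ = L_f ⊗_s L_g, ord ≤ 2·1.
h=∫h₀ ⇒ L = L₀·Dx.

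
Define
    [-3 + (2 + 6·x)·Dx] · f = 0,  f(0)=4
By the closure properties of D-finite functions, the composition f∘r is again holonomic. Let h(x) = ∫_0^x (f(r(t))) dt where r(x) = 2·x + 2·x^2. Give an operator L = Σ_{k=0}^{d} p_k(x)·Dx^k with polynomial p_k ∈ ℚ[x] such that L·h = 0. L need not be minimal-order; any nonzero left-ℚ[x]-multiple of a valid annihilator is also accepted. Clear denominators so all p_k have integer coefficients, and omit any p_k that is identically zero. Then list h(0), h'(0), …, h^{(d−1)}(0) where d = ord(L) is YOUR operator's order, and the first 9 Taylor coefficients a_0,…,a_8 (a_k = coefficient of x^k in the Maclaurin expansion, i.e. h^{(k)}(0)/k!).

f: a_k = 4, 6, -9/2, 27/4, -405/32, 1701/64, -15309/256, 72171/512, -2814669/8192, …
h₀=f(r): pull back L_f along r ⇒ L₀.
h=∫h₀ ⇒ L = L₀·Dx.
L = (-3 - 6·x)·Dx + (1 + 6·x + 6·x^2)·Dx^2  (order 2).
h: a_k = 0, 4, 6, -2, 9/2, -117/10, 135/4, -2943/28, 11097/32, …
ICs: h(0) = 0, h′(0) = 4.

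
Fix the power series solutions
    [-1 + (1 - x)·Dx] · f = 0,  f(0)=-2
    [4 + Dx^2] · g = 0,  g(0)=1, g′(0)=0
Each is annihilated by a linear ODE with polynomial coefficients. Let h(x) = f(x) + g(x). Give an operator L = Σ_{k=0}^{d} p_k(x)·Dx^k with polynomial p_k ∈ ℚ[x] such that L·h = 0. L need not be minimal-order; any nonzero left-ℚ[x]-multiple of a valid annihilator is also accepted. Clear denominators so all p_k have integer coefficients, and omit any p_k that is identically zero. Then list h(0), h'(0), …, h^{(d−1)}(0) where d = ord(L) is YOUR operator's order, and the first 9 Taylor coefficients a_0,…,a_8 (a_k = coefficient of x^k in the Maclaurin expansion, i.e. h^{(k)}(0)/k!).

f: a_k = -2, -2, -2, -2, -2, -2, -2, -2, -2, …
g: a_k = 1, 0, -2, 0, 2/3, 0, -4/45, 0, 2/315, …
L₀ := lclm(L_f,L_g); ord L₀ ≤ 1+2.
L = (20 - 16·x + 8·x^2) + (-12 + 28·x - 24·x^2 + 8·x^3)·Dx + (5 - 4·x + 2·x^2)·Dx^2 + (-3 + 7·x - 6·x^2 + 2·x^3)·Dx^3  (order 3).
h: a_k = -1, -2, -4, -2, -4/3, -2, -94/45, -2, -628/315, …
ICs: h(0) = -1, h′(0) = -2, h′′(0) = -8.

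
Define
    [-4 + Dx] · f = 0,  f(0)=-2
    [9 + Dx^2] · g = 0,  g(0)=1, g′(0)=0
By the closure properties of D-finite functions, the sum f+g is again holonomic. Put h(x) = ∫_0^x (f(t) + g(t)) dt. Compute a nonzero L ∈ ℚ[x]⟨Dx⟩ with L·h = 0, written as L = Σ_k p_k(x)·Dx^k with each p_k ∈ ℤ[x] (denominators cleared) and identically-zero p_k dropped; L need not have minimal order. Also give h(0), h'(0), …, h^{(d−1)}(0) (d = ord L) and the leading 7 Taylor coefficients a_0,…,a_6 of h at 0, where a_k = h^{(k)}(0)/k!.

f: a_k = -2, -8, -16, -64/3, -64/3, -256/15, -512/45, …
g: a_k = 1, 0, -9/2, 0, 27/8, 0, -81/80, …
h₀=f+g: left-lcm gives L₀, ord ≤ 3.
Integrate: L := L₀·Dx.
L = -36·Dx + 9·Dx^2 - 4·Dx^3 + Dx^4  (order 4).
h: a_k = 0, -1, -4, -41/6, -16/3, -431/120, -128/45, …
ICs: h(0) = 0, h′(0) = -1, h′′(0) = -8, h′′′(0) = -41.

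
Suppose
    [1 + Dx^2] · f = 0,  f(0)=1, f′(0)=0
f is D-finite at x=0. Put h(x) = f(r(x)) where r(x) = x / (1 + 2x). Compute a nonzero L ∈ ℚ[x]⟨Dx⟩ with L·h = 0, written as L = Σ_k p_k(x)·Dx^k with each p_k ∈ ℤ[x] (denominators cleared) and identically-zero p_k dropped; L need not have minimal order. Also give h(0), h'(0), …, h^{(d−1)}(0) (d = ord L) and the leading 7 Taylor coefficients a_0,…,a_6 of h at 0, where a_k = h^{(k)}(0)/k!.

f: a_k = 1, 0, -1/2, 0, 1/24, 0, -1/720, …
h₀=f(r): pull back L_f along r ⇒ L₀.
L = 1 + (4 + 24·x + 48·x^2 + 32·x^3)·Dx + (1 + 8·x + 24·x^2 + 32·x^3 + 16·x^4)·Dx^2  (order 2).
h: a_k = 1, 0, -1/2, 2, -143/24, 47/3, -27601/720, …
ICs: h(0) = 1, h′(0) = 0.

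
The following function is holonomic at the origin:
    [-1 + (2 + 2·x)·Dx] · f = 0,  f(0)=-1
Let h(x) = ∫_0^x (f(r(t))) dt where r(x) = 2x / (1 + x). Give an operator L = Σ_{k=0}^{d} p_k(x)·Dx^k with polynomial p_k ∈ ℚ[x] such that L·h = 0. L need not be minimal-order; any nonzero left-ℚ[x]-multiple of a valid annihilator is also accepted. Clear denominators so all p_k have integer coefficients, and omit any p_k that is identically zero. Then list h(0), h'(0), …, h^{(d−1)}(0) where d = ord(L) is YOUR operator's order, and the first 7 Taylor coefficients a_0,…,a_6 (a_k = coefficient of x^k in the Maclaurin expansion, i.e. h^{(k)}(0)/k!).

f: a_k = -1, -1/2, 1/8, -1/16, 5/128, -7/256, 21/1024, …
Substitute x→r, Dx→(1/r')Dx; clear ⇒ L₀.
Integrate: L := L₀·Dx.
L = -Dx + (1 + 4·x + 3·x^2)·Dx^2  (order 2).
h: a_k = 0, -1, -1/2, 1/2, -5/8, 37/40, -25/16, …
ICs: h(0) = 0, h′(0) = -1.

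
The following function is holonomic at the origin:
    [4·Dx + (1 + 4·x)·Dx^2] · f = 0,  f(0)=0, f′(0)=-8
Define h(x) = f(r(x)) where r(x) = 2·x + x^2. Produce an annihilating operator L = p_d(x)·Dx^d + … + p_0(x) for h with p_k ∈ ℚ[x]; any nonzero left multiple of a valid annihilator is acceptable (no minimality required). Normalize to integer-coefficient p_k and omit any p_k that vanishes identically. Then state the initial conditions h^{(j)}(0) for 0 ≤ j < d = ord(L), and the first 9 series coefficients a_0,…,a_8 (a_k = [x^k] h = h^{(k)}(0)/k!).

f: a_k = 0, -8, 16, -128/3, 128, -2048/5, 4096/3, -32768/7, 16384, …
f∘r: x↦r, Dx↦Dx/r' in L_f ⇒ L₀.
L = (7 + 8·x + 4·x^2)·Dx + (1 + 9·x + 12·x^2 + 4·x^3)·Dx^2  (order 2).
h: a_k = 0, -16, 56, -832/3, 1552, -46336/5, 172928/3, -2581504/7, 2408576, …
ICs: h(0) = 0, h′(0) = -16.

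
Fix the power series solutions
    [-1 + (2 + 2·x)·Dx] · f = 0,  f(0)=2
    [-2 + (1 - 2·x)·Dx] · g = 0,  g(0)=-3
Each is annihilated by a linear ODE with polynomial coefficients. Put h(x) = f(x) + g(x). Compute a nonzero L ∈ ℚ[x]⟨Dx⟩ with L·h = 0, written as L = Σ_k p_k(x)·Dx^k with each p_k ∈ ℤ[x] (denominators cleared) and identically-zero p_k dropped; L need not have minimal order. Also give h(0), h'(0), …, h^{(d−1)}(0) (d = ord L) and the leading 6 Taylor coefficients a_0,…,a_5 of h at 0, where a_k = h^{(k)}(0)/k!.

f: a_k = 2, 1, -1/4, 1/8, -5/64, 7/128, …
g: a_k = -3, -6, -12, -24, -48, -96, …
Sum ⇒ L₀ = lclm(L_f,L_g) in ℚ(x)⟨Dx⟩.
L = (6 + 4·x) + (-11 - 20·x - 12·x^2)·Dx + (2 + 2·x - 8·x^2 - 8·x^3)·Dx^2  (order 2).
h: a_k = -1, -5, -49/4, -191/8, -3077/64, -12281/128, …
ICs: h(0) = -1, h′(0) = -5.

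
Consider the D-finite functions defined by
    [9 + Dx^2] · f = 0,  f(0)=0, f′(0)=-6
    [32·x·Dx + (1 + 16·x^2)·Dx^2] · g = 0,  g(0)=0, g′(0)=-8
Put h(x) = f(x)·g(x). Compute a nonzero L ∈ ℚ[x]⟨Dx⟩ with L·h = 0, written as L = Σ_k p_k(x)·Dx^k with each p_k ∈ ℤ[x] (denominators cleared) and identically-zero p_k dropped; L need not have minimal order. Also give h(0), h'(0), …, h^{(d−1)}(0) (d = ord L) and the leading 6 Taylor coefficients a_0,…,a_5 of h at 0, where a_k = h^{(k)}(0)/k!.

f: a_k = 0, -6, 0, 9, 0, -81/20, …
g: a_k = 0, -8, 0, 128/3, 0, -2048/5, …
L₀ := L_f ⊗_s L_g (sym. prod.), ord ≤ 4.
L = (16425 + 696384·x^2 + 2778624·x^4 + 11943936·x^6 + 47775744·x^8) + (23616·x + 543744·x^3 + 3981312·x^5 + 21233664·x^7)·Dx + (2050 + 87168·x^2 + 470016·x^4 + 2654208·x^6 + 10616832·x^8)·Dx^2 + (2624·x + 60416·x^3 + 442368·x^5 + 2359296·x^7)·Dx^3 + (25 + 1088·x^2 + 17920·x^4 + 147456·x^6 + 589824·x^8)·Dx^4  (order 4).
h: a_k = 0, 0, 48, 0, -328, 0, …
ICs: h(0) = 0, h′(0) = 0, h′′(0) = 96, h′′′(0) = 0.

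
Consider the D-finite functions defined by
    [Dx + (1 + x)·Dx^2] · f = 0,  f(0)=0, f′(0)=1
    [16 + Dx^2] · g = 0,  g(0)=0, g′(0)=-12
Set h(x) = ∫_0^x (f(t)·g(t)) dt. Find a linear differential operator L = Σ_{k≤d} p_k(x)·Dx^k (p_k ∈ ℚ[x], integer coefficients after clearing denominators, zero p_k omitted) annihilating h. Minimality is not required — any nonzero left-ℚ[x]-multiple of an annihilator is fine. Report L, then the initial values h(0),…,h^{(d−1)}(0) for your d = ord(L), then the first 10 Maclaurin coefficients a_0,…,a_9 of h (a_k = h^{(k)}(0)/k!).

f: a_k = 0, 1, -1/2, 1/3, -1/4, 1/5, -1/6, 1/7, -1/8, 1/9, …
g: a_k = 0, -12, 0, 32, 0, -128/5, 0, 1024/105, 0, -2048/945, …
L₀ := L_f ⊗_s L_g (sym. prod.), ord ≤ 4.
∫: right-multiply L₀ by Dx.
L = (15072 + 62976·x + 97024·x^2 + 65536·x^3 + 16384·x^4)·Dx + (1984 + 6080·x + 6144·x^2 + 2048·x^3)·Dx^2 + (1950 + 8000·x + 12192·x^2 + 8192·x^3 + 2048·x^4)·Dx^3 + (124 + 380·x + 384·x^2 + 128·x^3)·Dx^4 + (63 + 254·x + 383·x^2 + 256·x^3 + 64·x^4)·Dx^5  (order 5).
h: a_k = 0, 0, 0, -4, 3/2, 28/5, -13/6, -52/21, 17/20, 124/189, …
ICs: h(0) = 0, h′(0) = 0, h′′(0) = 0, h′′′(0) = -24, h′′′′(0) = 36.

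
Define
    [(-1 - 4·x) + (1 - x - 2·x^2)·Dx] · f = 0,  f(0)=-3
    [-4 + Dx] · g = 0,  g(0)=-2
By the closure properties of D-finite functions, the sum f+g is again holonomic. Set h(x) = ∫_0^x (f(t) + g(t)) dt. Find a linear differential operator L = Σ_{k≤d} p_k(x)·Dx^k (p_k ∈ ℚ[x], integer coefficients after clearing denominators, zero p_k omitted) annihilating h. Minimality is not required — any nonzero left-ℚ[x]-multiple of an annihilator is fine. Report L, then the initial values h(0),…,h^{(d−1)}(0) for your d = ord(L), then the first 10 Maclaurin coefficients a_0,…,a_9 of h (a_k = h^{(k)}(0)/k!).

f: a_k = -3, -3, -9, -15, -33, -63, -129, -255, -513, -1023, …
g: a_k = -2, -8, -16, -64/3, -64/3, -256/15, -512/45, -2048/315, -1024/315, -4096/2835, …
L₀ := lclm(L_f,L_g); ord L₀ ≤ 1+1.
Integrate: L := L₀·Dx.
L = (-8 - 192·x^2 - 128·x^3)·Dx + (-10 + 44·x + 72·x^2 - 64·x^3 - 64·x^4)·Dx^2 + (3 - 11·x - 6·x^2 + 24·x^3 + 16·x^4)·Dx^3  (order 3).
h: a_k = 0, -5, -11/2, -25/3, -109/12, -163/15, -1201/90, -6317/315, -82373/2520, -162619/2835, …
ICs: h(0) = 0, h′(0) = -5, h′′(0) = -11.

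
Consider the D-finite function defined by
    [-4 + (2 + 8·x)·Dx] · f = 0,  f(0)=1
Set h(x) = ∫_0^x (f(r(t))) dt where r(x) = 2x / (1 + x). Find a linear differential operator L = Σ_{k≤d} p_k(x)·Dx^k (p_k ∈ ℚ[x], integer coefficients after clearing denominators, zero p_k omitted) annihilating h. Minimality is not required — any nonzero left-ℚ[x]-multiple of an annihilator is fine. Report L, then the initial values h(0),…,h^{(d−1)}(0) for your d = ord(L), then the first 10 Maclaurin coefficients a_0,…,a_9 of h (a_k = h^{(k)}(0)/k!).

f: a_k = 1, 2, -2, 4, -10, 28, -84, 264, -858, 2860, …
f∘r: x↦r, Dx↦Dx/r' in L_f ⇒ L₀.
h=∫₀ˣh₀: take L = L₀·Dx.
L = -4·Dx + (1 + 10·x + 9·x^2)·Dx^2  (order 2).
h: a_k = 0, 1, 2, -4, 13, -284/5, 294, -11820/7, 20805/2, -67420, …
ICs: h(0) = 0, h′(0) = 1.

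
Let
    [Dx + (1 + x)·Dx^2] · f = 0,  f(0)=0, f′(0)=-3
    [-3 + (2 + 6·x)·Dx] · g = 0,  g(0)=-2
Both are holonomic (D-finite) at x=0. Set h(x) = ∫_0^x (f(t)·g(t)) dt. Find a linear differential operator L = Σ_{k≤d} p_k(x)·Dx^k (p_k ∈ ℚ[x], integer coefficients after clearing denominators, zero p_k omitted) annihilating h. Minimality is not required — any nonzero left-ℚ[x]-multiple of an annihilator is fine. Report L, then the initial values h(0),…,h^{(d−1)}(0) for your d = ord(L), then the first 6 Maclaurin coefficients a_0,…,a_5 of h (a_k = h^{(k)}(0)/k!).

L = (21 + 9·x)·Dx + (-8 - 24·x)·Dx^2 + (4 + 28·x + 60·x^2 + 36·x^3)·Dx^3  (order 3).
h: a_k = 0, 0, 3, 2, -37/16, 3, …
ICs: h(0) = 0, h′(0) = 0, h′′(0) = 6.

f: a_k = 0, -3, 3/2, -1, 3/4, -3/5, …
g: a_k = -2, -3, 9/4, -27/8, 405/64, -1701/128, …
L₀ := L_f ⊗_s L_g (sym. prod.), ord ≤ 2.
h=∫₀ˣh₀: take L = L₀·Dx.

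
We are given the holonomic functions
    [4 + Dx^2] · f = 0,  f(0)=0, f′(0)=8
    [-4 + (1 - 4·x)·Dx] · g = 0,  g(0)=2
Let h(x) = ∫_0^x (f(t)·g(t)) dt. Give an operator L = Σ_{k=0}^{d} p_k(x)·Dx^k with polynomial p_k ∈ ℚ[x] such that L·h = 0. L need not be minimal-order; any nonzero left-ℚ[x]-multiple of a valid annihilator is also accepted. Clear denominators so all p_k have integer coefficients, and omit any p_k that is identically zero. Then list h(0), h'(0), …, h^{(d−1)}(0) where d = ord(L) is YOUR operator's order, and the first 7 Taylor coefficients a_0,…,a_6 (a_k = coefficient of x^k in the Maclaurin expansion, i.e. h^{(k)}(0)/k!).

f: a_k = 0, 8, 0, -16/3, 0, 16/15, 0, …
g: a_k = 2, 8, 32, 128, 512, 2048, 8192, …
Product ⇒ symmetric product L₀, ord ≤ 2.
h=∫₀ˣh₀: take L = L₀·Dx.
L = (-4 + 16·x)·Dx + 8·Dx^2 + (-1 + 4·x)·Dx^3  (order 3).
h: a_k = 0, 0, 8, 64/3, 184/3, 2944/15, 29456/45, …
ICs: h(0) = 0, h′(0) = 0, h′′(0) = 16.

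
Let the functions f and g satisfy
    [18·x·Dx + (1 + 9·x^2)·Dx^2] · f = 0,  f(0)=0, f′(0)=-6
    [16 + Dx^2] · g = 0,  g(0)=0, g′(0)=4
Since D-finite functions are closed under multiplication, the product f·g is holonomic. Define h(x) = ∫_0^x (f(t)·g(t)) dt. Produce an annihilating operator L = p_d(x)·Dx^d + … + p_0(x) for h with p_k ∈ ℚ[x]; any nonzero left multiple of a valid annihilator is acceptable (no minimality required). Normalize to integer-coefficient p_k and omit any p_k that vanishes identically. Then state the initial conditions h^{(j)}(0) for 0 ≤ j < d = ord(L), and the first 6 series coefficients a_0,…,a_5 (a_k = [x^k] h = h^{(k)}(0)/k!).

L = (20800 + 494784·x^2 + 2923776·x^4 + 11943936·x^6 + 26873856·x^8)·Dx + (19584·x + 342144·x^3 + 2239488·x^5 + 6718464·x^7)·Dx^2 + (1700 + 42732·x^2 + 318816·x^4 + 1492992·x^6 + 3359232·x^8)·Dx^3 + (1224·x + 21384·x^3 + 139968·x^5 + 419904·x^7)·Dx^4 + (25 + 738·x^2 + 8505·x^4 + 46656·x^6 + 104976·x^8)·Dx^5  (order 5).
h: a_k = 0, 0, 0, -8, 0, 136/5, …
ICs: h(0) = 0, h′(0) = 0, h′′(0) = 0, h′′′(0) = -48, h′′′′(0) = 0.

f: a_k = 0, -6, 0, 18, 0, -486/5, …
g: a_k = 0, 4, 0, -32/3, 0, 128/15, …
Sym-product of L_f,L_g gives L₀ (≤ ord 4).
Integrate: L := L₀·Dx.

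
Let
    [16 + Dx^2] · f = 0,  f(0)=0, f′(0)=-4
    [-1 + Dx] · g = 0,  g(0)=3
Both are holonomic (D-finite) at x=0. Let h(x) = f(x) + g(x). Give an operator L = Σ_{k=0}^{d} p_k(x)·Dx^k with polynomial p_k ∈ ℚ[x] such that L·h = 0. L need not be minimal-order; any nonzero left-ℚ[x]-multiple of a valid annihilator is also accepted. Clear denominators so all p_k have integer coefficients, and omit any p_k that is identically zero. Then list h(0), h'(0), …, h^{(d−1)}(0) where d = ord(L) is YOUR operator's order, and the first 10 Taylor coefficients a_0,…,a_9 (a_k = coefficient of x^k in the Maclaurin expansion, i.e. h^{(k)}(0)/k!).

f: a_k = 0, -4, 0, 32/3, 0, -128/15, 0, 1024/315, 0, -2048/2835, …
g: a_k = 3, 3, 3/2, 1/2, 1/8, 1/40, 1/240, 1/1680, 1/13440, 1/120960, …
f+g: L₀ = lclm(L_f,L_g), ord ≤ 2+1.
L = -16 + 16·Dx - Dx^2 + Dx^3  (order 3).
h: a_k = 3, -1, 3/2, 67/6, 1/8, -1021/120, 1/240, 2341/720, 1/13440, -262141/362880, …
ICs: h(0) = 3, h′(0) = -1, h′′(0) = 3.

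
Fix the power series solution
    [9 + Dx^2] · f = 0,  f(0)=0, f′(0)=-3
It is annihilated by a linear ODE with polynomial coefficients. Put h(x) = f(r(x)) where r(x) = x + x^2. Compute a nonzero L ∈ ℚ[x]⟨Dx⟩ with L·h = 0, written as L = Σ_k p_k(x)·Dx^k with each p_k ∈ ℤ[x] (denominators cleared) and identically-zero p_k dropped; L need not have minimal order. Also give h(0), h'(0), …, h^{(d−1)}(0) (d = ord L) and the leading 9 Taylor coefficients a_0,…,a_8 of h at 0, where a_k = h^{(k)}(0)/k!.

f: a_k = 0, -3, 0, 9/2, 0, -81/40, 0, 243/560, 0, …
f∘r: x↦r, Dx↦Dx/r' in L_f ⇒ L₀.
L = (9 + 54·x + 108·x^2 + 72·x^3) - 2·Dx + (1 + 2·x)·Dx^2  (order 2).
h: a_k = 0, -3, -3, 9/2, 27/2, 459/40, -45/8, -11097/560, -1377/80, …
ICs: h(0) = 0, h′(0) = -3.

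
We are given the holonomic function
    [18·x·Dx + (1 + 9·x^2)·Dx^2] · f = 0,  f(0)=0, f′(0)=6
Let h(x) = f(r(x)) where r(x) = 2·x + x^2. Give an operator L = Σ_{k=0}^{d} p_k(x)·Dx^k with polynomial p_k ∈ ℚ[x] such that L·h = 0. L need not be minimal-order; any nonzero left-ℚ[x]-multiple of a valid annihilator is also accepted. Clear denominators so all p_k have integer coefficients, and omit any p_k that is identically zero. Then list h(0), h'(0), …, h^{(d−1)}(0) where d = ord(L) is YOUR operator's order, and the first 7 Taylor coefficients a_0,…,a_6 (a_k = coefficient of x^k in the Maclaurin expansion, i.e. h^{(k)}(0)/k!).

L = (-1 + 72·x + 144·x^2 + 108·x^3 + 27·x^4)·Dx + (1 + x + 36·x^2 + 72·x^3 + 45·x^4 + 9·x^5)·Dx^2  (order 2).
h: a_k = 0, 12, 6, -144, -216, 15012/5, 7758, …
ICs: h(0) = 0, h′(0) = 12.

f: a_k = 0, 6, 0, -18, 0, 486/5, 0, …
L₀ from L_f via x↦r, Dx↦r'^{-1}Dx.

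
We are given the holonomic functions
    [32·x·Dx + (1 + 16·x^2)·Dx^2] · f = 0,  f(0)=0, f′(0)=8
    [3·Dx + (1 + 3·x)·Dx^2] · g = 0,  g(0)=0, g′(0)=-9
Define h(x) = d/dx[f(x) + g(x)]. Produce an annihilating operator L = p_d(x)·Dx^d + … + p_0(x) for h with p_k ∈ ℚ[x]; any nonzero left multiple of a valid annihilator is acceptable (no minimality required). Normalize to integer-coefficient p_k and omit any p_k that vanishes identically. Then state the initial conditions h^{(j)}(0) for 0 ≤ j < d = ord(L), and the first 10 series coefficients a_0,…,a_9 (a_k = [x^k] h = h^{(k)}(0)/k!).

f: a_k = 0, 8, 0, -128/3, 0, 2048/5, 0, -32768/7, 0, 524288/9, …
g: a_k = 0, -9, 27/2, -27, 243/4, -729/5, 729/2, -6561/7, 19683/8, -6561, …
Weyl lclm of L_f,L_g ⇒ L₀ (ord ≤ 4).
Differentiate: ansatz ord ≤ ord L₀ ⇒ L.
L = (-96 - 864·x + 4608·x^2 + 4608·x^3) + (-50 - 192·x + 672·x^2 + 9216·x^3 + 9216·x^4)·Dx + (-3 + 23·x + 96·x^2 + 512·x^3 + 2304·x^4 + 2304·x^5)·Dx^2  (order 2).
h: a_k = -1, 27, -209, 243, 1319, 2187, -39329, 19683, 465239, 177147, …
ICs: h(0) = -1, h′(0) = 27.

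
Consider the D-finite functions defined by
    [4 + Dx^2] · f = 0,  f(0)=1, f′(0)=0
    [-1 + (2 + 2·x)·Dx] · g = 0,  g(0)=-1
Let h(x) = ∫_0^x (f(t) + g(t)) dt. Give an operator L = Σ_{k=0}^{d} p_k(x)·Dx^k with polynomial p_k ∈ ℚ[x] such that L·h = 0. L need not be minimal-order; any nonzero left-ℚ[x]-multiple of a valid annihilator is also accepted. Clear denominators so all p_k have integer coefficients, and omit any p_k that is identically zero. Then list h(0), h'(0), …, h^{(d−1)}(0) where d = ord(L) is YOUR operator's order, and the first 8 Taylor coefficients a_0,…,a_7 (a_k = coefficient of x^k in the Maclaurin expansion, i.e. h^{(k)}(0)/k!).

L = (-76 - 128·x - 64·x^2)·Dx + (120 + 376·x + 384·x^2 + 128·x^3)·Dx^2 + (-19 - 32·x - 16·x^2)·Dx^3 + (30 + 94·x + 96·x^2 + 32·x^3)·Dx^4  (order 4).
h: a_k = 0, 0, -1/4, -5/8, -1/64, 271/1920, -7/1536, -3151/322560, …
ICs: h(0) = 0, h′(0) = 0, h′′(0) = -1/2, h′′′(0) = -15/4.

f: a_k = 1, 0, -2, 0, 2/3, 0, -4/45, 0, …
g: a_k = -1, -1/2, 1/8, -1/16, 5/128, -7/256, 21/1024, -33/2048, …
f+g: L₀ = lclm(L_f,L_g), ord ≤ 2+1.
Integrate: L := L₀·Dx.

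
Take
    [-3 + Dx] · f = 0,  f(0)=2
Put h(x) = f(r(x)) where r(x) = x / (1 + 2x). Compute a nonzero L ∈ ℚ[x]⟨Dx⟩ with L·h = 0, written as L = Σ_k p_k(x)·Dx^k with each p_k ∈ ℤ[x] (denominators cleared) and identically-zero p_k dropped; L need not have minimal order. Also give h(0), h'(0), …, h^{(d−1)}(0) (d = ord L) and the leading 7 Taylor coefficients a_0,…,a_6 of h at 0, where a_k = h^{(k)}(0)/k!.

f: a_k = 2, 6, 9, 9, 27/4, 81/20, 81/40, …
Change of var in L_f (x↦r) gives L₀.
L = -3 + (1 + 4·x + 4·x^2)·Dx  (order 1).
h: a_k = 2, 6, -3, -3, 51/4, -519/20, 1581/40, …
ICs: h(0) = 2.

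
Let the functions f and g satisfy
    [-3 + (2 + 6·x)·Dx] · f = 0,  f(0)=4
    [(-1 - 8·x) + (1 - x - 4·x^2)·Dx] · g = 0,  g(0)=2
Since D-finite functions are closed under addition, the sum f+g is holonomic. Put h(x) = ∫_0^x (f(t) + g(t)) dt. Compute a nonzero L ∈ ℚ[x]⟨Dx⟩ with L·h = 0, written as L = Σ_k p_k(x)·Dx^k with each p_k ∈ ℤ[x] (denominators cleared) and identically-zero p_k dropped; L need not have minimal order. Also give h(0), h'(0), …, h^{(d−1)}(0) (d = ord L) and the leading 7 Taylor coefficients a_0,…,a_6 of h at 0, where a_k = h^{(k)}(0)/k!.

f: a_k = 4, 6, -9/2, 27/4, -405/32, 1701/64, -15309/256, …
g: a_k = 2, 2, 10, 18, 58, 130, 362, …
L₀ := lclm(L_f,L_g); ord L₀ ≤ 1+1.
h=∫h₀ ⇒ L = L₀·Dx.
L = (69 + 387·x + 900·x^2 + 1440·x^3)·Dx + (-49 - 318·x - 1257·x^2 - 3240·x^3 - 3600·x^4)·Dx^2 + (-2 + 46·x + 234·x^2 - 86·x^3 - 1440·x^4 - 1440·x^5)·Dx^3  (order 3).
h: a_k = 0, 6, 4, 11/6, 99/16, 1451/160, 10021/384, …
ICs: h(0) = 0, h′(0) = 6, h′′(0) = 8.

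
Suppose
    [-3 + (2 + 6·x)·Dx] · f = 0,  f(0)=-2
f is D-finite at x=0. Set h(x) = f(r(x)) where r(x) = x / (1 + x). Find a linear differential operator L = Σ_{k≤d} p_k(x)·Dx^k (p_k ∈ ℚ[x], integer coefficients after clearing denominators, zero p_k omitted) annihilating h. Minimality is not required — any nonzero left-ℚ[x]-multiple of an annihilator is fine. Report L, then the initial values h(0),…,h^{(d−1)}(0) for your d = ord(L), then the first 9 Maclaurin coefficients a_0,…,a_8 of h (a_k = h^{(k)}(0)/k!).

L = -3 + (2 + 10·x + 8·x^2)·Dx  (order 1).
h: a_k = -2, -3, 21/4, -87/8, 1677/64, -9069/128, 106305/512, -658335/1024, 33903165/16384, …
ICs: h(0) = -2.

f: a_k = -2, -3, 9/4, -27/8, 405/64, -1701/128, 15309/512, -72171/1024, 2814669/16384, …
Change of var in L_f (x↦r) gives L₀.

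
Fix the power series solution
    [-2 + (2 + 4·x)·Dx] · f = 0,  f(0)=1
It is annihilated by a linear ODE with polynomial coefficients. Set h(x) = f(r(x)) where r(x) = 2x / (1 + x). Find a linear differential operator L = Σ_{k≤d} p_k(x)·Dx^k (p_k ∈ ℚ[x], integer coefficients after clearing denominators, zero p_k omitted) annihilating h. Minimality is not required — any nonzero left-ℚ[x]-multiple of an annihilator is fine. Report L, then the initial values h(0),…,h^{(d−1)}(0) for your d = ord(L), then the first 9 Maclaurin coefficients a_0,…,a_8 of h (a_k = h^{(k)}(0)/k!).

L = -2 + (1 + 6·x + 5·x^2)·Dx  (order 1).
h: a_k = 1, 2, -4, 10, -30, 102, -376, 1462, -5900, …
ICs: h(0) = 1.

f: a_k = 1, 1, -1/2, 1/2, -5/8, 7/8, -21/16, 33/16, -429/128, …
Substitute x→r, Dx→(1/r')Dx; clear ⇒ L₀.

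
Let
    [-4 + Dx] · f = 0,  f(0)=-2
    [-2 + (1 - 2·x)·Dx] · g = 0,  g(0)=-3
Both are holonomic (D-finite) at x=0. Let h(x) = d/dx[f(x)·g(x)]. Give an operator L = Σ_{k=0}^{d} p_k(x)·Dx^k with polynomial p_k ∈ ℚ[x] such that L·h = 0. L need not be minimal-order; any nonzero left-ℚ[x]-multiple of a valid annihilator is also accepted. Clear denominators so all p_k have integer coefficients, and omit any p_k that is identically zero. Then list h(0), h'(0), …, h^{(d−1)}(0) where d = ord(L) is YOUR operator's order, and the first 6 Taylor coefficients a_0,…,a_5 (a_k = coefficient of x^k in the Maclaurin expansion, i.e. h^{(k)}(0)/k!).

f: a_k = -2, -8, -16, -64/3, -64/3, -256/15, …
g: a_k = -3, -6, -12, -24, -48, -96, …
Sym-product of L_f,L_g gives L₀ (≤ ord 1).
h=h₀': d/dx-closure on L₀ ⇒ L.
L = (20 - 48·x + 32·x^2) + (-3 + 10·x - 8·x^2)·Dx  (order 1).
h: a_k = 36, 240, 912, 2688, 6976, 84736/5, …
ICs: h(0) = 36.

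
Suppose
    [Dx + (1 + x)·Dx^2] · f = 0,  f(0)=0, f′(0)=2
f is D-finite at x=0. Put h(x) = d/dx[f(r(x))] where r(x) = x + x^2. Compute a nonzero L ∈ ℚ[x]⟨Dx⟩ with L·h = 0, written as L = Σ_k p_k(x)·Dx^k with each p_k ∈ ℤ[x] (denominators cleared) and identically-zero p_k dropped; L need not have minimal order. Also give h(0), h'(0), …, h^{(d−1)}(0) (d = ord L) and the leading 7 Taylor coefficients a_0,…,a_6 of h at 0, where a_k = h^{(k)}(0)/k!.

L = (-1 + 2·x + 2·x^2) + (1 + 3·x + 3·x^2 + 2·x^3)·Dx  (order 1).
h: a_k = 2, 2, -4, 2, 2, -4, 2, …
ICs: h(0) = 2.

f: a_k = 0, 2, -1, 2/3, -1/2, 2/5, -1/3, …
L₀ from L_f via x↦r, Dx↦r'^{-1}Dx.
h₀' ⇒ L via d/dx closure of L₀.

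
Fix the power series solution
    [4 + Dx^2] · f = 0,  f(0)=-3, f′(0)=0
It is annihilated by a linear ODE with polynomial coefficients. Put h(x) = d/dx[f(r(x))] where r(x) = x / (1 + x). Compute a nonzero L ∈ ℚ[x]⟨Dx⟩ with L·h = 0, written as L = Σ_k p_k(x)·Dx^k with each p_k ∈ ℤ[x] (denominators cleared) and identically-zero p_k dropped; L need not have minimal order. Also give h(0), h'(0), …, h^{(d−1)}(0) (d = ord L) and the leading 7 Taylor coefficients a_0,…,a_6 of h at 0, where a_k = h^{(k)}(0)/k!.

f: a_k = -3, 0, 6, 0, -2, 0, 4/15, …
f∘r: x↦r, Dx↦Dx/r' in L_f ⇒ L₀.
h₀' ⇒ L via d/dx closure of L₀.
L = (10 + 12·x + 6·x^2) + (6 + 18·x + 18·x^2 + 6·x^3)·Dx + (1 + 4·x + 6·x^2 + 4·x^3 + x^4)·Dx^2  (order 2).
h: a_k = 0, 12, -36, 64, -80, 308/5, 84/5, …
ICs: h(0) = 0, h′(0) = 12.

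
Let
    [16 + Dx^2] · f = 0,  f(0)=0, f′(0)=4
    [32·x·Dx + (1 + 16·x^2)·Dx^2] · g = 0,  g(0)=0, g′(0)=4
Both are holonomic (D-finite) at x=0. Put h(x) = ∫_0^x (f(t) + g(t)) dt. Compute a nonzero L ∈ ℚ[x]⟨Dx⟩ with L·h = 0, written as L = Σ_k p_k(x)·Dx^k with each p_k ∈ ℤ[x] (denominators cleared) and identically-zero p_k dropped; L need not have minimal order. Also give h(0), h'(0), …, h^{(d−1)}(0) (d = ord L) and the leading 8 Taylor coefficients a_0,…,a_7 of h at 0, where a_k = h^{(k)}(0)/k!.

L = (-5632·x + 114688·x^3 + 131072·x^5)·Dx^2 + (-16 + 1792·x^2 + 36864·x^4 + 65536·x^6)·Dx^3 + (-352·x + 7168·x^3 + 8192·x^5)·Dx^4 + (-1 + 112·x^2 + 2304·x^4 + 4096·x^6)·Dx^5  (order 5).
h: a_k = 0, 0, 4, 0, -8, 0, 320/9, 0, …
ICs: h(0) = 0, h′(0) = 0, h′′(0) = 8, h′′′(0) = 0, h′′′′(0) = -192.

f: a_k = 0, 4, 0, -32/3, 0, 128/15, 0, -1024/315, …
g: a_k = 0, 4, 0, -64/3, 0, 1024/5, 0, -16384/7, …
f+g: L₀ = lclm(L_f,L_g), ord ≤ 2+2.
Integrate: L := L₀·Dx.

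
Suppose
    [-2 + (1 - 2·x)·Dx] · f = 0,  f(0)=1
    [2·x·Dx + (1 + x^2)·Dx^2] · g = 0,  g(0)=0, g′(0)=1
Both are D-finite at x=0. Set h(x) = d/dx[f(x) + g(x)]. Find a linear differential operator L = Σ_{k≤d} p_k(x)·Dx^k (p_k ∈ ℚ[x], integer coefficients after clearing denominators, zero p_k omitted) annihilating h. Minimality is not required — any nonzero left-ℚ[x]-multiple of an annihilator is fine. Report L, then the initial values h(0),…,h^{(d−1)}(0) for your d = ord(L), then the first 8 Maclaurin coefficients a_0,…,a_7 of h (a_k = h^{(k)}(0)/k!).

f: a_k = 1, 2, 4, 8, 16, 32, 64, 128, …
g: a_k = 0, 1, 0, -1/3, 0, 1/5, 0, -1/7, …
Weyl lclm of L_f,L_g ⇒ L₀ (ord ≤ 3).
Differentiate: ansatz ord ≤ ord L₀ ⇒ L.
L = (-4 + 32·x + 12·x^2) + (13 - 4·x + 25·x^2 + 12·x^3)·Dx + (-2 + 3·x + 3·x^3 + 2·x^4)·Dx^2  (order 2).
h: a_k = 3, 8, 23, 64, 161, 384, 895, 2048, …
ICs: h(0) = 3, h′(0) = 8.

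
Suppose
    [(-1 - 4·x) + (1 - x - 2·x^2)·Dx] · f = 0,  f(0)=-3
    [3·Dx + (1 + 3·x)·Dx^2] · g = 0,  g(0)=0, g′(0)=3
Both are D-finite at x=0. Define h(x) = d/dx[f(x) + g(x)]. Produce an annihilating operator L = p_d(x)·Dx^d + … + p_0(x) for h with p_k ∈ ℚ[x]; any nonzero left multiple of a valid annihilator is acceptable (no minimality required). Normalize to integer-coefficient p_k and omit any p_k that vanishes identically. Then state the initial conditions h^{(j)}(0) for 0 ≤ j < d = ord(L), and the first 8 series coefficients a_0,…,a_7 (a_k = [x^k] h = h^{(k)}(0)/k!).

f: a_k = -3, -3, -9, -15, -33, -63, -129, -255, …
g: a_k = 0, 3, -9/2, 9, -81/4, 243/5, -243/2, 2187/7, …
Sum ⇒ L₀ = lclm(L_f,L_g) in ℚ(x)⟨Dx⟩.
Derive L from L₀ (diff closure).
L = (66 + 270·x + 576·x^2 + 336·x^3 + 288·x^4) + (4 + 96·x + 492·x^2 + 832·x^3 + 696·x^4 + 480·x^5)·Dx + (-3 - 19·x - 25·x^2 + 39·x^3 + 116·x^4 + 164·x^5 + 96·x^6)·Dx^2  (order 2).
h: a_k = 0, -27, -18, -213, -72, -1503, 402, -10665, …
ICs: h(0) = 0, h′(0) = -27.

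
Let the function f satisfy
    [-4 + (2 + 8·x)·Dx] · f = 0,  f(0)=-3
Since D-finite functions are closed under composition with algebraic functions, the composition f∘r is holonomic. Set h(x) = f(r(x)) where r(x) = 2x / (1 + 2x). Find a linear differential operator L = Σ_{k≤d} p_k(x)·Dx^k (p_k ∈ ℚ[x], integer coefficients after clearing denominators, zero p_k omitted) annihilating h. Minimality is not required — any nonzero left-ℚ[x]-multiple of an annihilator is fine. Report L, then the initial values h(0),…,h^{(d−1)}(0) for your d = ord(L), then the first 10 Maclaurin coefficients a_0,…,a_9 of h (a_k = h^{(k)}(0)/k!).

L = -4 + (1 + 12·x + 20·x^2)·Dx  (order 1).
h: a_k = -3, -12, 48, -240, 1440, -9792, 72192, -561408, 4531200, -37585920, …
ICs: h(0) = -3.

f: a_k = -3, -6, 6, -12, 30, -84, 252, -792, 2574, -8580, …
h₀=f(r): pull back L_f along r ⇒ L₀.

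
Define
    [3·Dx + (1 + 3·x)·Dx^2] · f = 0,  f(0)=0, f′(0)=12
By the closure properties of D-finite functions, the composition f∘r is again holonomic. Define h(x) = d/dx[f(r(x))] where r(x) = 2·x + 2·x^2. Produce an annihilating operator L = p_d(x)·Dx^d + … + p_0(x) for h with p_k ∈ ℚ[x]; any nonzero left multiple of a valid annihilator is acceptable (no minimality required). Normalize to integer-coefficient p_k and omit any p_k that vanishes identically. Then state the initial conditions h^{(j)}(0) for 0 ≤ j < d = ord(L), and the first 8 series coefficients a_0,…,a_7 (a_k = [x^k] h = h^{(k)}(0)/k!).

L = (4 + 12·x + 12·x^2) + (1 + 8·x + 18·x^2 + 12·x^3)·Dx  (order 1).
h: a_k = 24, -96, 432, -2016, 9504, -44928, 212544, -1005696, …
ICs: h(0) = 24.

f: a_k = 0, 12, -18, 36, -81, 972/5, -486, 8748/7, …
Substitute x→r, Dx→(1/r')Dx; clear ⇒ L₀.
Differentiate: ansatz ord ≤ ord L₀ ⇒ L.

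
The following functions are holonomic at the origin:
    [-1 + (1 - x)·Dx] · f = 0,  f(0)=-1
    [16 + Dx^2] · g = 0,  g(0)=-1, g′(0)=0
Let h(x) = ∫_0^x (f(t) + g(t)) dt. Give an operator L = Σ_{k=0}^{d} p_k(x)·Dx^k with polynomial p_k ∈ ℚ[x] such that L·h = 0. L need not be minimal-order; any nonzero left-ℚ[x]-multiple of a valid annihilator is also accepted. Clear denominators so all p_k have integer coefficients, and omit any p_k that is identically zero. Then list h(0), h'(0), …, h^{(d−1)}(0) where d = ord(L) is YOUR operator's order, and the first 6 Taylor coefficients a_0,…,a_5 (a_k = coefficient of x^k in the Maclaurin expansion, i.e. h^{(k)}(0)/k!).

f: a_k = -1, -1, -1, -1, -1, -1, …
g: a_k = -1, 0, 8, 0, -32/3, 0, …
L₀ := lclm(L_f,L_g); ord L₀ ≤ 1+2.
h=∫h₀ ⇒ L = L₀·Dx.
L = (176 - 256·x + 128·x^2)·Dx + (-144 + 400·x - 384·x^2 + 128·x^3)·Dx^2 + (11 - 16·x + 8·x^2)·Dx^3 + (-9 + 25·x - 24·x^2 + 8·x^3)·Dx^4  (order 4).
h: a_k = 0, -2, -1/2, 7/3, -1/4, -7/3, …
ICs: h(0) = 0, h′(0) = -2, h′′(0) = -1, h′′′(0) = 14.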